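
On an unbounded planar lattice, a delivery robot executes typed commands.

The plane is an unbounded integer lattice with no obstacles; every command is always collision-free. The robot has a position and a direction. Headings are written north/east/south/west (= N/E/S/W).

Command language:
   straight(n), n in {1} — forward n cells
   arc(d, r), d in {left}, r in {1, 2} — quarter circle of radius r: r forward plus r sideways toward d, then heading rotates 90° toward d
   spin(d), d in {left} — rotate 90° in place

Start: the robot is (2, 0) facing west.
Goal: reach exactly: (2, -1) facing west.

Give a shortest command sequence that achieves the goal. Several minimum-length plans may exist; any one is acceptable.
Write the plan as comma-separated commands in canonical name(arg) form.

start: (2, 0) facing west
step 1 (straight(1)): (1, 0) facing west
step 2 (arc(left, 1)): (0, -1) facing south
step 3 (arc(left, 1)): (1, -2) facing east
step 4 (arc(left, 1)): (2, -1) facing north
step 5 (spin(left)): (2, -1) facing west
no 4-step plan works, so 5 is optimal.

straight(1), arc(left, 1), arc(left, 1), arc(left, 1), spin(left)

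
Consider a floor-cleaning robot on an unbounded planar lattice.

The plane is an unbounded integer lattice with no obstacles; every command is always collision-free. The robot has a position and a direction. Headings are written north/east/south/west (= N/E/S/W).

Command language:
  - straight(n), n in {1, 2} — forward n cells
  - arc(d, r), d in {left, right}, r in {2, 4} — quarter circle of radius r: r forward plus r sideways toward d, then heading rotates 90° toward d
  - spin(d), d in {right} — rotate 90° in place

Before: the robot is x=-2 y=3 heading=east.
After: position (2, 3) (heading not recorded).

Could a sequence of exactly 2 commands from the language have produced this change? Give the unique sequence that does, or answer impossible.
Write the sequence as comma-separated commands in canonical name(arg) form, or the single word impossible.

from: x=-2 y=3 heading=east
[1] after straight(2): x=0 y=3 heading=east
[2] after straight(2): x=2 y=3 heading=east
no rival 2-sequence matches.

straight(2), straight(2)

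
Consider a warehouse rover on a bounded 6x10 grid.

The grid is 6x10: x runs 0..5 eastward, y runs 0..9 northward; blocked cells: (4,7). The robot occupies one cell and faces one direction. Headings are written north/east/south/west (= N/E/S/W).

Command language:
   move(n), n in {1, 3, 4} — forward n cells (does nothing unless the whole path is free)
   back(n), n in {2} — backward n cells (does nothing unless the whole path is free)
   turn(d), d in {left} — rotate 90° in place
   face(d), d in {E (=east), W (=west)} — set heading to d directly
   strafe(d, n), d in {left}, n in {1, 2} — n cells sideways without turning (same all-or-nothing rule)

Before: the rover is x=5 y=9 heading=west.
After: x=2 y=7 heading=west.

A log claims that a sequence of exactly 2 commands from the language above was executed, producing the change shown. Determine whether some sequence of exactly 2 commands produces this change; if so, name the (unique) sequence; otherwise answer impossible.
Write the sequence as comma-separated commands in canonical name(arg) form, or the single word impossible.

key: order matters: swapping move(3) and strafe(left, 2) lands elsewhere
from: x=5 y=9 heading=west
1. move(3) → x=2 y=9 heading=west
2. strafe(left, 2) → x=2 y=7 heading=west
uniquely the one of 81 2-step routes that fits.

move(3), strafe(left, 2)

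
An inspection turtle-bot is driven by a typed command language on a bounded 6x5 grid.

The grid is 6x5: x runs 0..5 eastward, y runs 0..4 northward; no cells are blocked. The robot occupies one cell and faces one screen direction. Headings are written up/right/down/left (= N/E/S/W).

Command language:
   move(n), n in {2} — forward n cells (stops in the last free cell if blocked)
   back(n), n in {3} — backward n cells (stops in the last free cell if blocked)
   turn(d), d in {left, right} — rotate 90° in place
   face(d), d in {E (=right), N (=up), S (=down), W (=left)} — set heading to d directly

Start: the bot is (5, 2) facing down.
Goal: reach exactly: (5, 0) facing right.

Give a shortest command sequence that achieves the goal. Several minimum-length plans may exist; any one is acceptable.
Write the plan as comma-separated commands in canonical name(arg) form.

move(2), face(E)

from: (5, 2) facing down
t=1 move(2) ⇒ (5, 0) facing down
t=2 face(E) ⇒ (5, 0) facing right
shorter routes all fall short; 2 is best.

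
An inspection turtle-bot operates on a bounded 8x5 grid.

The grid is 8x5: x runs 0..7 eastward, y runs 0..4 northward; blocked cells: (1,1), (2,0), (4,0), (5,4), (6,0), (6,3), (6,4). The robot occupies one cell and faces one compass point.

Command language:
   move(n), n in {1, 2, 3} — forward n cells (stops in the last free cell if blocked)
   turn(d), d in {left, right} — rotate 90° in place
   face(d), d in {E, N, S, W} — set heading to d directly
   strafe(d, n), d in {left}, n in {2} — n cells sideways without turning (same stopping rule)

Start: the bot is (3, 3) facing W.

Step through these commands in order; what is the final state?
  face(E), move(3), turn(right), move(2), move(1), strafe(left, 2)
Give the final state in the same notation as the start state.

(5, 0) facing S

initial: (3, 3) facing W
step 1 (face(E)): (3, 3) facing E
step 2 (move(3)): (5, 3) facing E
step 3 (turn(right)): (5, 3) facing S
step 4 (move(2)): (5, 1) facing S
step 5 (move(1)): (5, 0) facing S
step 6 (strafe(left, 2)): (5, 0) facing S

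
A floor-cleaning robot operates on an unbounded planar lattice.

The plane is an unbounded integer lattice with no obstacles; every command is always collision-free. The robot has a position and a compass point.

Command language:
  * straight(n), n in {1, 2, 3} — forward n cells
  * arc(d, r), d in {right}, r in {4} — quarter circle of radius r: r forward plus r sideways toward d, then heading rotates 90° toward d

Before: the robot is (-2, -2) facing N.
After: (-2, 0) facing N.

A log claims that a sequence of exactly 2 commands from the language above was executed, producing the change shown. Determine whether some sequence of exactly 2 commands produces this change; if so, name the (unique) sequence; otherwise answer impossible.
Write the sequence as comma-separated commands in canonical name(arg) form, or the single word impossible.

straight(1), straight(1)

key: heading stays N — no command in the sequence turns
start: (-2, -2) facing N
1. straight(1) → (-2, -1) facing N
2. straight(1) → (-2, 0) facing N
all 16 alternatives checked — unique.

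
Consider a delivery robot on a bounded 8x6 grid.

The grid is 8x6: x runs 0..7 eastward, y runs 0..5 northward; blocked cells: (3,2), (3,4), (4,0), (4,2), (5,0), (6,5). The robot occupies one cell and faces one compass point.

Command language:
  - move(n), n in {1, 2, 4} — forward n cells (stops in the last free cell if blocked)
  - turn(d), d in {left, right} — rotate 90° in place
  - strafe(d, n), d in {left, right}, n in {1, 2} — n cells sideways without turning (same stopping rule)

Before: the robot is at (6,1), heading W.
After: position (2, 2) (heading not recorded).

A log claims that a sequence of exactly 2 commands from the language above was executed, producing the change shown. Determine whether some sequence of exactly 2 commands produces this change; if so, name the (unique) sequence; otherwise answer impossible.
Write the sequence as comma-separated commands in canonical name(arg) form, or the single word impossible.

move(4), strafe(right, 1)

key: running strafe(right, 1) before move(4) would end elsewhere — order is forced
begin: at (6,1), heading W
t=1 move(4) ⇒ at (2,1), heading W
t=2 strafe(right, 1) ⇒ at (2,2), heading W
uniquely the one of 81 2-step routes that fits.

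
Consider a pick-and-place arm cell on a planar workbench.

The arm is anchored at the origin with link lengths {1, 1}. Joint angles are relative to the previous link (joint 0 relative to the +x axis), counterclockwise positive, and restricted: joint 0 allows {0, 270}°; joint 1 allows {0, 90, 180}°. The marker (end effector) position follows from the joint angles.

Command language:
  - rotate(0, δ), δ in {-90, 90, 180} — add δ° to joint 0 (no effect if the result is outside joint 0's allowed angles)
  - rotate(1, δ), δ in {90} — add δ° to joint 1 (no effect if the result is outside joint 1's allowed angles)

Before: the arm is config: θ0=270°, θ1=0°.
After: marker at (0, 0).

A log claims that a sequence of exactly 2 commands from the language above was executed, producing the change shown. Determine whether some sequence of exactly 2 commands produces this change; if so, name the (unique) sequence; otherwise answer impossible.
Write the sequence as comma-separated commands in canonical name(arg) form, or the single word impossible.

rotate(1, 90), rotate(1, 90)

start: config: θ0=270°, θ1=0°
1. rotate(1, 90) → config: θ0=270°, θ1=90°
2. rotate(1, 90) → config: θ0=270°, θ1=180°
no rival 2-sequence matches.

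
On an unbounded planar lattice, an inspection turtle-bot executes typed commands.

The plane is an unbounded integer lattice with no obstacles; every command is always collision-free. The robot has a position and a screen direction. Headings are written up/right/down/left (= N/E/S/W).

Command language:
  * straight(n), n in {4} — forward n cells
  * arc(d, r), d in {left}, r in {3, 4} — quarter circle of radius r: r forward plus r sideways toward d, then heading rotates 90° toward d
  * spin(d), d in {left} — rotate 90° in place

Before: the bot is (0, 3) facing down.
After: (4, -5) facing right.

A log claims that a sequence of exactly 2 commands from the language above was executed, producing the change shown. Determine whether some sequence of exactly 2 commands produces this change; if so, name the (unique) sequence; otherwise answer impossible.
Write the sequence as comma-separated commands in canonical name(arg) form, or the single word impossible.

key: position moved to (4,-5) AND the heading swung to E — translation plus rotation needed
begin: (0, 3) facing down
step 1 (straight(4)): (0, -1) facing down
step 2 (arc(left, 4)): (4, -5) facing right
all 16 alternatives checked — unique.

straight(4), arc(left, 4)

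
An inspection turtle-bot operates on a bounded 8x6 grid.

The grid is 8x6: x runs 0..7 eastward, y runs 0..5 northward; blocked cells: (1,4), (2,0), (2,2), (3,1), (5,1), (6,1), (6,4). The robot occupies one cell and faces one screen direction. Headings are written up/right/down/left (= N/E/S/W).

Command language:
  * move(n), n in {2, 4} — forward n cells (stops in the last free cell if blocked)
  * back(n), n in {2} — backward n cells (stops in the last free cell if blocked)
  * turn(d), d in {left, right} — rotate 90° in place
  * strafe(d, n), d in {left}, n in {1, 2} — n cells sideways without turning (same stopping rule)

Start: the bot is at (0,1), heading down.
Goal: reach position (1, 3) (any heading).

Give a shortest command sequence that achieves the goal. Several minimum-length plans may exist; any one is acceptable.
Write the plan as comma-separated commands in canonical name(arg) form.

start: at (0,1), heading down
t=1 back(2) ⇒ at (0,3), heading down
t=2 strafe(left, 1) ⇒ at (1,3), heading down
nothing shorter than 2 reaches the goal.

back(2), strafe(left, 1)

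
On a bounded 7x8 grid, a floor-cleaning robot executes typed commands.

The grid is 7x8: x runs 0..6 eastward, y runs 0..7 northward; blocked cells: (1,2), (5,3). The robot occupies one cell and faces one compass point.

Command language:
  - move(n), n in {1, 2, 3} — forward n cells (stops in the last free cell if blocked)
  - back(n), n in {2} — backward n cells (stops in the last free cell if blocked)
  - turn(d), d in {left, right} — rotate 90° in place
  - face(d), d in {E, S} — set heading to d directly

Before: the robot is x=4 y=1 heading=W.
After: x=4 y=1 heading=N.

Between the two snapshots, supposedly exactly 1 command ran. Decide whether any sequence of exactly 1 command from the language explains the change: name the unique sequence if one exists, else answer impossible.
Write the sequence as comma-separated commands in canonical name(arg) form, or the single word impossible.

turn(right)

key: (4,1) unchanged — the single command moves nothing
start: x=4 y=1 heading=W
t=1 turn(right) ⇒ x=4 y=1 heading=N
no rival 1-sequence matches.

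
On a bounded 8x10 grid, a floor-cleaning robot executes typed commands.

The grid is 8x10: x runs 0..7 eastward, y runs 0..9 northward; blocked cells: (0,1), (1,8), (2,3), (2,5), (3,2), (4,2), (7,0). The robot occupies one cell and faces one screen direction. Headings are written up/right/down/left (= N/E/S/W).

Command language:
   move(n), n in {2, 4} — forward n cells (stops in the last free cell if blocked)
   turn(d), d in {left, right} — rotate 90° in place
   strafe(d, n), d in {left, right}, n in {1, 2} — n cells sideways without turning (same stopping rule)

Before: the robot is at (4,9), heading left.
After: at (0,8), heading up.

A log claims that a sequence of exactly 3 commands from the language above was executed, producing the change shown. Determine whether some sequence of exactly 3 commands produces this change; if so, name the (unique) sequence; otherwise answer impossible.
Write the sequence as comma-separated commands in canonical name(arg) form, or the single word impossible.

key: position moved to (0,8) AND the heading swung to N — translation plus rotation needed
begin: at (4,9), heading left
1. move(4) → at (0,9), heading left
2. strafe(left, 1) → at (0,8), heading left
3. turn(right) → at (0,8), heading up
no other 3-command option fits: unique.

move(4), strafe(left, 1), turn(right)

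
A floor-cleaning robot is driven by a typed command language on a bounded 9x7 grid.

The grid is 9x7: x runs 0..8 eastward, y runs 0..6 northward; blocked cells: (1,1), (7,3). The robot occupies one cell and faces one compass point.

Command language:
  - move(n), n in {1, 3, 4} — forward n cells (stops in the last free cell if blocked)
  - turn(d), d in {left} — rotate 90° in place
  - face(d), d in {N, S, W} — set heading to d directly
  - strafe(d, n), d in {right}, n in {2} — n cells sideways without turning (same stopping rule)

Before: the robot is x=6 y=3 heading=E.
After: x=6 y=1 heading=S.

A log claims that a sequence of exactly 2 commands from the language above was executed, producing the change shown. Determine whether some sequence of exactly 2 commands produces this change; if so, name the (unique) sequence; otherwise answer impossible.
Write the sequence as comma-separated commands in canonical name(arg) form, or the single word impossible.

strafe(right, 2), face(S)

key: order matters: swapping strafe(right, 2) and face(S) lands elsewhere
begin: x=6 y=3 heading=E
[1] after strafe(right, 2): x=6 y=1 heading=E
[2] after face(S): x=6 y=1 heading=S
all 64 alternatives checked — unique.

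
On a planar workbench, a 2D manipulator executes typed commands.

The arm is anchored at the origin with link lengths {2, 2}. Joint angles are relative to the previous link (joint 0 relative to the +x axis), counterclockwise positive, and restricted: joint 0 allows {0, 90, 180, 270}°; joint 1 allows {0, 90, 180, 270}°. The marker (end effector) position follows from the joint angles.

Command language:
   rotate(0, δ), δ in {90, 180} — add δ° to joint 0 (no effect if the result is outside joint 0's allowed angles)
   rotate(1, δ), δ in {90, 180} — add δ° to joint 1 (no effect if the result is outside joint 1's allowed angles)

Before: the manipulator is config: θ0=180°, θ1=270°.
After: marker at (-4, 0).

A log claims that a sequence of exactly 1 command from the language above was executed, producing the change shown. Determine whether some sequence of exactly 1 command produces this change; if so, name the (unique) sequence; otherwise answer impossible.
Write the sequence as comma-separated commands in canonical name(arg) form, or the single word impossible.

rotate(1, 90)

from: config: θ0=180°, θ1=270°
[1] after rotate(1, 90): config: θ0=180°, θ1=0°
no rival 1-sequence matches.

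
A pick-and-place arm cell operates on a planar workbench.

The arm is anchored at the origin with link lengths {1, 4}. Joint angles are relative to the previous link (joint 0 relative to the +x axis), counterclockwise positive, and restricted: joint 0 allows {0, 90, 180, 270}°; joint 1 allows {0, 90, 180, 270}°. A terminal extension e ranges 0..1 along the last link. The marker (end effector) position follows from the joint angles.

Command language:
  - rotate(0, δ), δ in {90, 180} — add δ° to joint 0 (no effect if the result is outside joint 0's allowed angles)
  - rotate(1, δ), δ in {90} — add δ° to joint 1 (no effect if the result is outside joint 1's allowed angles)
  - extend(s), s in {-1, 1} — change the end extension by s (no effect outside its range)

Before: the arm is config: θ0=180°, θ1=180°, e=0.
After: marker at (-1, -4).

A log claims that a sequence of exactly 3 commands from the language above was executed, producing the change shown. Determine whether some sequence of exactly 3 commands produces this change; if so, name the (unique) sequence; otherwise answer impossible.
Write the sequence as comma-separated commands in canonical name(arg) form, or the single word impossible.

begin: config: θ0=180°, θ1=180°, e=0
1. rotate(1, 90) → config: θ0=180°, θ1=270°, e=0
2. rotate(1, 90) → config: θ0=180°, θ1=0°, e=0
3. rotate(1, 90) → config: θ0=180°, θ1=90°, e=0
no other 3-command option fits: unique.

rotate(1, 90), rotate(1, 90), rotate(1, 90)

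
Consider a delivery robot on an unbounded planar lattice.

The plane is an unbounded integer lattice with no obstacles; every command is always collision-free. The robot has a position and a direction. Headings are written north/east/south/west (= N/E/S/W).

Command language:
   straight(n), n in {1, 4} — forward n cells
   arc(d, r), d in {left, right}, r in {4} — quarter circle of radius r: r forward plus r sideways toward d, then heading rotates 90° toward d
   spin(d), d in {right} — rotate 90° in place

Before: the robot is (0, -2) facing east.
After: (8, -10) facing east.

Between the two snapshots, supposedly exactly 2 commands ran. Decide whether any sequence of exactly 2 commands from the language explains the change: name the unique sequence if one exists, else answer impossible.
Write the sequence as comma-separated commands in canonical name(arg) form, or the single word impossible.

arc(right, 4), arc(left, 4)

key: still facing E at the end — net rotation zero over 2 steps
from: (0, -2) facing east
1. arc(right, 4) → (4, -6) facing south
2. arc(left, 4) → (8, -10) facing east
no other 2-command option fits: unique.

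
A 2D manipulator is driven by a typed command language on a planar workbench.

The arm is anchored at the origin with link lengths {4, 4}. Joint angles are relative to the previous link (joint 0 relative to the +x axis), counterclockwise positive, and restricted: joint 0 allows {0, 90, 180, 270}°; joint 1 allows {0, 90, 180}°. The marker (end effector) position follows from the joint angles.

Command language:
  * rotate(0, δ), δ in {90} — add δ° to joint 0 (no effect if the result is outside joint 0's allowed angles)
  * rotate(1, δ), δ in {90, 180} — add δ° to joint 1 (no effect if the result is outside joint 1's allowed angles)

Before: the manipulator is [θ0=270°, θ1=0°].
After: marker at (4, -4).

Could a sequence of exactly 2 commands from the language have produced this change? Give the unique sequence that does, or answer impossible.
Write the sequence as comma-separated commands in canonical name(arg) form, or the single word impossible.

rotate(1, 90), rotate(1, 180)

key: order matters: swapping rotate(1, 90) and rotate(1, 180) lands elsewhere
initial: [θ0=270°, θ1=0°]
1. rotate(1, 90) → [θ0=270°, θ1=90°]
2. rotate(1, 180) → [θ0=270°, θ1=90°]
no rival 2-sequence matches.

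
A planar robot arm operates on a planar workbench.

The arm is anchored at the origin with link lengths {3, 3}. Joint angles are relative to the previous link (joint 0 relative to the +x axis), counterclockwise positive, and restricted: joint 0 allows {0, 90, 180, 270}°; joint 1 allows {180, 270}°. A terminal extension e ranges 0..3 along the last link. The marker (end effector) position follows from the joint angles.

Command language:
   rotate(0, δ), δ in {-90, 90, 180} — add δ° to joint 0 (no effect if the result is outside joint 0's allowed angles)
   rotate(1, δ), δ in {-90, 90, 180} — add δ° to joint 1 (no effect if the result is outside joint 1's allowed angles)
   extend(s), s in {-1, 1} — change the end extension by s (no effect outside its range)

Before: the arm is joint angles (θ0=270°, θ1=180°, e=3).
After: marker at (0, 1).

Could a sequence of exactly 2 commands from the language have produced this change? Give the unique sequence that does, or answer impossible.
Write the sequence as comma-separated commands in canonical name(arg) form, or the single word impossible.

extend(-1), extend(-1)

t0: joint angles (θ0=270°, θ1=180°, e=3)
1. extend(-1) → joint angles (θ0=270°, θ1=180°, e=2)
2. extend(-1) → joint angles (θ0=270°, θ1=180°, e=1)
no rival 2-sequence matches.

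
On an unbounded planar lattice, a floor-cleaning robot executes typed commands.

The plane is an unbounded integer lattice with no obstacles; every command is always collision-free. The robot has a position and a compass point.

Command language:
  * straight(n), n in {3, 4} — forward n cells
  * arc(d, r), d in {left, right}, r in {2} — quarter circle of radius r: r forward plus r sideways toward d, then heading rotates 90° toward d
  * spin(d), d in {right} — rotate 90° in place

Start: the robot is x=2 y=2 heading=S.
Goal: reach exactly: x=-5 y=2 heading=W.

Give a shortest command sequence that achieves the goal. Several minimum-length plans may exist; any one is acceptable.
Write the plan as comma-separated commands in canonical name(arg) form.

begin: x=2 y=2 heading=S
step 1 (spin(right)): x=2 y=2 heading=W
step 2 (straight(4)): x=-2 y=2 heading=W
step 3 (straight(3)): x=-5 y=2 heading=W
minimal: 3 command(s), checked below 3.

spin(right), straight(4), straight(3)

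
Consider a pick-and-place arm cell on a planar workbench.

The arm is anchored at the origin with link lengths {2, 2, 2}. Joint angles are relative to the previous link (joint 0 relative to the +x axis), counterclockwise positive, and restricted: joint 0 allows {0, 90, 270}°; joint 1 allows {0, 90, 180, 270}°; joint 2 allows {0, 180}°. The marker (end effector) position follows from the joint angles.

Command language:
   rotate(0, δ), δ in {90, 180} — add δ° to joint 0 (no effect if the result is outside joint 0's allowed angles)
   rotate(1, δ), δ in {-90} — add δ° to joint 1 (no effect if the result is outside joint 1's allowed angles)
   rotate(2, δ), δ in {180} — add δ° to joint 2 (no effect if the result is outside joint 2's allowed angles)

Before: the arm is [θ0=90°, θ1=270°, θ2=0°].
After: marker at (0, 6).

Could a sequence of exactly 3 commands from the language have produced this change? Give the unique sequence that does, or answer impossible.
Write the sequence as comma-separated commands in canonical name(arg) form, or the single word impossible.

from: [θ0=90°, θ1=270°, θ2=0°]
t=1 rotate(1, -90) ⇒ [θ0=90°, θ1=180°, θ2=0°]
t=2 rotate(1, -90) ⇒ [θ0=90°, θ1=90°, θ2=0°]
t=3 rotate(1, -90) ⇒ [θ0=90°, θ1=0°, θ2=0°]
no rival 3-sequence matches.

rotate(1, -90), rotate(1, -90), rotate(1, -90)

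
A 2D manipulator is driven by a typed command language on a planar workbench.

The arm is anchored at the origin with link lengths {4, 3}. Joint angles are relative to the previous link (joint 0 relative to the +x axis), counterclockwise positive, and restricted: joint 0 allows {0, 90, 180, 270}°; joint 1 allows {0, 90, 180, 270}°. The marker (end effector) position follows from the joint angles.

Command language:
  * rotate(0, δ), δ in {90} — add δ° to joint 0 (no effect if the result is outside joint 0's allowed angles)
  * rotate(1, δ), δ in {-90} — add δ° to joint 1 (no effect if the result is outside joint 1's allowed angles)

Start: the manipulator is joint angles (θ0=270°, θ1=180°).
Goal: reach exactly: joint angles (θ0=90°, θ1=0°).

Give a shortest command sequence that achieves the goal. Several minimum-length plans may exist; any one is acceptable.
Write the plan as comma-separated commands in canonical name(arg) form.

rotate(0, 90), rotate(0, 90), rotate(1, -90), rotate(1, -90)

t0: joint angles (θ0=270°, θ1=180°)
t=1 rotate(0, 90) ⇒ joint angles (θ0=0°, θ1=180°)
t=2 rotate(0, 90) ⇒ joint angles (θ0=90°, θ1=180°)
t=3 rotate(1, -90) ⇒ joint angles (θ0=90°, θ1=90°)
t=4 rotate(1, -90) ⇒ joint angles (θ0=90°, θ1=0°)
nothing shorter than 4 reaches the goal.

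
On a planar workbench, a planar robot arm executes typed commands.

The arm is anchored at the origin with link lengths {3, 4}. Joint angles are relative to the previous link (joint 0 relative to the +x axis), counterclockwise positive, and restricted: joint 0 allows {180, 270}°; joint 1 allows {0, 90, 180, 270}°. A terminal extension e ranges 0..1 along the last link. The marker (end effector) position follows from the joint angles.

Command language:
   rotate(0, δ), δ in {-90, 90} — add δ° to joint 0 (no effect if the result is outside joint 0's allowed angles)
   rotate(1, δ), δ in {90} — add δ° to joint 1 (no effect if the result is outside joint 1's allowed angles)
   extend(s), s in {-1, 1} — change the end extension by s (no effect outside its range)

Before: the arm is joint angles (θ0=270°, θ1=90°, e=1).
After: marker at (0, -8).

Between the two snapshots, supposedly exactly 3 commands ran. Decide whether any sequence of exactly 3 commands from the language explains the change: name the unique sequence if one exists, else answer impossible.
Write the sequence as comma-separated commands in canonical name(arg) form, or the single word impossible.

rotate(1, 90), rotate(1, 90), rotate(1, 90)

from: joint angles (θ0=270°, θ1=90°, e=1)
t=1 rotate(1, 90) ⇒ joint angles (θ0=270°, θ1=180°, e=1)
t=2 rotate(1, 90) ⇒ joint angles (θ0=270°, θ1=270°, e=1)
t=3 rotate(1, 90) ⇒ joint angles (θ0=270°, θ1=0°, e=1)
no rival 3-sequence matches.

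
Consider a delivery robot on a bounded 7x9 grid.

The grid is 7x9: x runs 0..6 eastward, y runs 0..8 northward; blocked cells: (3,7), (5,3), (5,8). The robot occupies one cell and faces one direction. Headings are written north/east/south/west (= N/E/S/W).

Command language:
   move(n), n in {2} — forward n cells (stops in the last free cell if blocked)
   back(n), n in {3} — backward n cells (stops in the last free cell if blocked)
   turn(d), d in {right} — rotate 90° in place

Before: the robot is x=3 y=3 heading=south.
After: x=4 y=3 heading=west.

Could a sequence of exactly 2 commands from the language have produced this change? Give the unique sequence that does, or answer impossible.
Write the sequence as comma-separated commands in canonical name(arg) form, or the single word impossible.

key: cell and facing (now W) both changed — the 2 commands mix motion and turning
from: x=3 y=3 heading=south
1. turn(right) → x=3 y=3 heading=west
2. back(3) → x=4 y=3 heading=west
no other 2-command option fits: unique.

turn(right), back(3)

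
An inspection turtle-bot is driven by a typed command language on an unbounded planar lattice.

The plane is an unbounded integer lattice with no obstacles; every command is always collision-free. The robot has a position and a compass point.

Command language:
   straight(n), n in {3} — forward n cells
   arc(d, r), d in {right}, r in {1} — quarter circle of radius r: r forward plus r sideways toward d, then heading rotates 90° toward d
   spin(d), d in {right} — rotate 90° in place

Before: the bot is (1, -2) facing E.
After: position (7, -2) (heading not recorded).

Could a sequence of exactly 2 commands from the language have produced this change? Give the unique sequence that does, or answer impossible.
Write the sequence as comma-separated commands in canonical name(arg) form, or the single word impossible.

straight(3), straight(3)

start: (1, -2) facing E
step 1 (straight(3)): (4, -2) facing E
step 2 (straight(3)): (7, -2) facing E
no rival 2-sequence matches.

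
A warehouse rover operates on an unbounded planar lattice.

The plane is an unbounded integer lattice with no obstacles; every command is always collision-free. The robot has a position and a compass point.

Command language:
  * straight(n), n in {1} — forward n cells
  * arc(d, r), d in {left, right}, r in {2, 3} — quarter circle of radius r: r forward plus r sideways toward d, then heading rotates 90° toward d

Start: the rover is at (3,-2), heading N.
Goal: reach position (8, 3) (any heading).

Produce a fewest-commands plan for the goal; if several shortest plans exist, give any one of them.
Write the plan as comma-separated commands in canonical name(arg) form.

arc(right, 2), arc(left, 3)

begin: at (3,-2), heading N
t=1 arc(right, 2) ⇒ at (5,0), heading E
t=2 arc(left, 3) ⇒ at (8,3), heading N
nothing shorter than 2 reaches the goal.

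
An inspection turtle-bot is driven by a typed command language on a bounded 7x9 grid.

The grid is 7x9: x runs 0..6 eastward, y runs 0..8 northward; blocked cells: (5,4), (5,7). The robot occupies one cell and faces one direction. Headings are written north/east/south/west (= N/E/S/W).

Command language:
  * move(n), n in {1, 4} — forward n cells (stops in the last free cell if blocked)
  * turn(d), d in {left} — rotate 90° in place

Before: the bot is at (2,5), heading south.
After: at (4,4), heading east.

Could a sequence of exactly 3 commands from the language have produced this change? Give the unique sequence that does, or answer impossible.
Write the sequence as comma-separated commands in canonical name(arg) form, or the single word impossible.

move(1), turn(left), move(4)

key: order matters: swapping move(1) and move(4) lands elsewhere
begin: at (2,5), heading south
t=1 move(1) ⇒ at (2,4), heading south
t=2 turn(left) ⇒ at (2,4), heading east
t=3 move(4) ⇒ at (4,4), heading east
uniquely the one of 27 3-step routes that fits.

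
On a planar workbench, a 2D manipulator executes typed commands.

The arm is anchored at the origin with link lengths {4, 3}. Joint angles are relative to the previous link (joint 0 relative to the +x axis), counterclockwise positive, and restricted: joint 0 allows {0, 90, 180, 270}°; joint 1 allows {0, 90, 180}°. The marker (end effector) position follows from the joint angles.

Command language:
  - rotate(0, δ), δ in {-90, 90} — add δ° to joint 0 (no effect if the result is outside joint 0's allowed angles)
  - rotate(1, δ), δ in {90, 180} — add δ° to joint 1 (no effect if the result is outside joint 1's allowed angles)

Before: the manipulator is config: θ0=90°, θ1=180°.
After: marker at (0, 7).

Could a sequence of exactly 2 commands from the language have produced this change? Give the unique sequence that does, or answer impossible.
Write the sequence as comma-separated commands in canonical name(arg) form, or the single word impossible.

key: running rotate(1, 180) before rotate(1, 90) would end elsewhere — order is forced
t0: config: θ0=90°, θ1=180°
step 1 (rotate(1, 90)): config: θ0=90°, θ1=180°
step 2 (rotate(1, 180)): config: θ0=90°, θ1=0°
no other 2-command option fits: unique.

rotate(1, 90), rotate(1, 180)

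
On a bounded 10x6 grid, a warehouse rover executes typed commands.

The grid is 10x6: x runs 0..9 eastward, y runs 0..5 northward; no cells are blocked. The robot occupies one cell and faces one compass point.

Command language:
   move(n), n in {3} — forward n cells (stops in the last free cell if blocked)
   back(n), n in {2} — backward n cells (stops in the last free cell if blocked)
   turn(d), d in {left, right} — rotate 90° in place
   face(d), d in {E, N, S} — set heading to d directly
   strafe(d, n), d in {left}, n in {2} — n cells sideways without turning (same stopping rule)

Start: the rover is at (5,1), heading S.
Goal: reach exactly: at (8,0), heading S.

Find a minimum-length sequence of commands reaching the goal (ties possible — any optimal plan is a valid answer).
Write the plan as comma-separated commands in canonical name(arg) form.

move(3), turn(left), move(3), turn(right)

begin: at (5,1), heading S
1. move(3) → at (5,0), heading S
2. turn(left) → at (5,0), heading E
3. move(3) → at (8,0), heading E
4. turn(right) → at (8,0), heading S
no 3-step plan works, so 4 is optimal.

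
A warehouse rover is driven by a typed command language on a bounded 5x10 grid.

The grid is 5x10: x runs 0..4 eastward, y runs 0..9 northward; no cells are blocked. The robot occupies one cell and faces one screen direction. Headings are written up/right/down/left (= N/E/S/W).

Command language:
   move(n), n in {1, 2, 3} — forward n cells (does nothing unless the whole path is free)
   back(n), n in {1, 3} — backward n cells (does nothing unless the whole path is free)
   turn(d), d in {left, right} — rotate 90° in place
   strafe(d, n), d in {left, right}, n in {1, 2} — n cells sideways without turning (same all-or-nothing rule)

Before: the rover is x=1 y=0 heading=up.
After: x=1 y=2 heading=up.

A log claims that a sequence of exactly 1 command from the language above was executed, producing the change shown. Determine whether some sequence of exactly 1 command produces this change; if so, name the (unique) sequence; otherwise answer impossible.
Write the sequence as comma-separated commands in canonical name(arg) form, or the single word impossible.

move(2)

key: heading stays N — the single command does not turn
initial: x=1 y=0 heading=up
1. move(2) → x=1 y=2 heading=up
no other 1-command option fits: unique.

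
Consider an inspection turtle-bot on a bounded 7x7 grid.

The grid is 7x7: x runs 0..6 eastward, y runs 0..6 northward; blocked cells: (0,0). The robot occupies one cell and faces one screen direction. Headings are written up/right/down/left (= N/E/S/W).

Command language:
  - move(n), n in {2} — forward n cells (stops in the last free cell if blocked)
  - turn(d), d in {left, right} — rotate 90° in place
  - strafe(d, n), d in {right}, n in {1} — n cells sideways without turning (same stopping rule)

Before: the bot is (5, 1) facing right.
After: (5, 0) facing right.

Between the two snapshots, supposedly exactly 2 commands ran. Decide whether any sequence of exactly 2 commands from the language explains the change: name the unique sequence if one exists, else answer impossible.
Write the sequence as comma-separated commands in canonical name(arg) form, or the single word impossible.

key: still facing E at the end — nothing in the sequence rotates
from: (5, 1) facing right
[1] after strafe(right, 1): (5, 0) facing right
[2] after strafe(right, 1): (5, 0) facing right
all 16 alternatives checked — unique.

strafe(right, 1), strafe(right, 1)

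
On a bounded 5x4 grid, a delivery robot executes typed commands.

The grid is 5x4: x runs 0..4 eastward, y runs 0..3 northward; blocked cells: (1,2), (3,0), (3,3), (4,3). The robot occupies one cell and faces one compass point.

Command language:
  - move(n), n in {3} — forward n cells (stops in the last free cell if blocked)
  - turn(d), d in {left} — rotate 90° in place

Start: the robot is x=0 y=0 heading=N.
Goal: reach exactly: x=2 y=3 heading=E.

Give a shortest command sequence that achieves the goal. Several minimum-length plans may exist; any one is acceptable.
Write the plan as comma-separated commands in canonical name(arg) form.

move(3), turn(left), turn(left), turn(left), move(3)

t0: x=0 y=0 heading=N
step 1 (move(3)): x=0 y=3 heading=N
step 2 (turn(left)): x=0 y=3 heading=W
step 3 (turn(left)): x=0 y=3 heading=S
step 4 (turn(left)): x=0 y=3 heading=E
step 5 (move(3)): x=2 y=3 heading=E
minimal: 5 command(s), checked below 5.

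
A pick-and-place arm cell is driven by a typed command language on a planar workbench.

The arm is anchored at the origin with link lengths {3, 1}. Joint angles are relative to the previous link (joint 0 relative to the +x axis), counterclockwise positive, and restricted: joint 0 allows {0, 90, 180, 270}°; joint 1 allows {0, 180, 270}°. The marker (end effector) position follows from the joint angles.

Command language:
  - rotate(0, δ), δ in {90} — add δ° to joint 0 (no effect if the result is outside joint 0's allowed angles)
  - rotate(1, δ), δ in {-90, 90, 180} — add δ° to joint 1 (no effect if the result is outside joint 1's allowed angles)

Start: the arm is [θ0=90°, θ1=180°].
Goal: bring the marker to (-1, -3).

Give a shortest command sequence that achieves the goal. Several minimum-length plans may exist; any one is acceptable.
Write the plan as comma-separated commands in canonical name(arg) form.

initial: [θ0=90°, θ1=180°]
step 1 (rotate(1, 90)): [θ0=90°, θ1=270°]
step 2 (rotate(0, 90)): [θ0=180°, θ1=270°]
step 3 (rotate(0, 90)): [θ0=270°, θ1=270°]
nothing shorter than 3 reaches the goal.

rotate(1, 90), rotate(0, 90), rotate(0, 90)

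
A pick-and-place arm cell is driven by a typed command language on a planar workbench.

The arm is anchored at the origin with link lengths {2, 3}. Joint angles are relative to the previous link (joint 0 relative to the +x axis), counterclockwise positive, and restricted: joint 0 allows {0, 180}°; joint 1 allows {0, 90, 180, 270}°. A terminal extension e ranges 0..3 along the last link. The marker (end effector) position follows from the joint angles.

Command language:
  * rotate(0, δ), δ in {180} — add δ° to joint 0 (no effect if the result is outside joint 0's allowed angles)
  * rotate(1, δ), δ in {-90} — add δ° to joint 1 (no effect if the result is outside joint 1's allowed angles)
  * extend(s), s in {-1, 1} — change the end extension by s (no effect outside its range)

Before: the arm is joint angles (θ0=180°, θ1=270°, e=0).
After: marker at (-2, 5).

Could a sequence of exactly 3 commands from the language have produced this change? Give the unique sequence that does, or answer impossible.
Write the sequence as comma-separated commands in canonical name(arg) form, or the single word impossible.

key: order matters: swapping extend(-1) and extend(1) lands elsewhere
from: joint angles (θ0=180°, θ1=270°, e=0)
1. extend(-1) → joint angles (θ0=180°, θ1=270°, e=0)
2. extend(1) → joint angles (θ0=180°, θ1=270°, e=1)
3. extend(1) → joint angles (θ0=180°, θ1=270°, e=2)
no rival 3-sequence matches.

extend(-1), extend(1), extend(1)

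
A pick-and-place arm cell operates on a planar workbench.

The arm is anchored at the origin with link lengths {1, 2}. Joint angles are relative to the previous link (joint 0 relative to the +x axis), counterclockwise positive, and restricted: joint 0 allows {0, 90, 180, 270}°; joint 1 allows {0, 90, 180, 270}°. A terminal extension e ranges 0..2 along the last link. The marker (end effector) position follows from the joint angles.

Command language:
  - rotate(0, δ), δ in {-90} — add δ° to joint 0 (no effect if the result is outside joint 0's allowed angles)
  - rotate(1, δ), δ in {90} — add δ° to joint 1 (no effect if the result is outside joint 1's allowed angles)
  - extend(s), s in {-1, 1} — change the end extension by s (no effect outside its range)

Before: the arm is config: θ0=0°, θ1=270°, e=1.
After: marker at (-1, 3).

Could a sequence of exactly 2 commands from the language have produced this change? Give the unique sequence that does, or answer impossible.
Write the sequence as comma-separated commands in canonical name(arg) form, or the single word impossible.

begin: config: θ0=0°, θ1=270°, e=1
1. rotate(0, -90) → config: θ0=270°, θ1=270°, e=1
2. rotate(0, -90) → config: θ0=180°, θ1=270°, e=1
no rival 2-sequence matches.

rotate(0, -90), rotate(0, -90)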